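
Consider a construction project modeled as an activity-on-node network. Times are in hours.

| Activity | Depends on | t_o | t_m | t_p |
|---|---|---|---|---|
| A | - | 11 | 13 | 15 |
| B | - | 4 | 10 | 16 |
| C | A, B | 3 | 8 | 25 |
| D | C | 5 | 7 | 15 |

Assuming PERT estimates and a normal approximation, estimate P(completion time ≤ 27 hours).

te_A = (11 + 4·13 + 15)/6 = 78/6 = 13; σ²_A = ((15−11)/6)² = 0.444
te_B = (4 + 4·10 + 16)/6 = 60/6 = 10; σ²_B = ((16−4)/6)² = 4.000
te_C = (3 + 4·8 + 25)/6 = 60/6 = 10; σ²_C = ((25−3)/6)² = 13.444
te_D = (5 + 4·7 + 15)/6 = 48/6 = 8; σ²_D = ((15−5)/6)² = 2.778

Forward pass:
ES_A = 0; EF_A = 13
ES_B = 0; EF_B = 10
ES_C = max(EF_A=13, EF_B=10) = 13; EF_C = 13+10 = 23
ES_D = 23; EF_D = 23+8 = 31
Expected project duration μ = 31 hours. Critical path: A → C → D.

Variance along critical path = 0.444 + 13.444 + 2.778 = 16.667; σ = √16.667 = 4.082 hours.
Z = (27 − 31) / 4.082 = -0.980
P(T ≤ 27) = Φ(-0.980) ≈ 0.164

0.164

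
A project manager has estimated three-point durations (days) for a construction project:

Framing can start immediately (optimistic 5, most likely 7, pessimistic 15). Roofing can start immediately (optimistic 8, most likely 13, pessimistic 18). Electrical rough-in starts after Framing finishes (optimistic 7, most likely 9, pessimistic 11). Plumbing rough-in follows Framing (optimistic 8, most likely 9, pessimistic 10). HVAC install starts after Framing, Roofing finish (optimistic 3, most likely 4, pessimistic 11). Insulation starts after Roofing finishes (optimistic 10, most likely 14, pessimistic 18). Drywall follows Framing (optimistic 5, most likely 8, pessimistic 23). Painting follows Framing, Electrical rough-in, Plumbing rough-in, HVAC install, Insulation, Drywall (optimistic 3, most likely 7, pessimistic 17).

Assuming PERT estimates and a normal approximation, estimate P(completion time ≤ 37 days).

te_Framing = (5 + 4·7 + 15)/6 = 48/6 = 8; σ²_Framing = ((15−5)/6)² = 2.778
te_Roofing = (8 + 4·13 + 18)/6 = 78/6 = 13; σ²_Roofing = ((18−8)/6)² = 2.778
te_Electrical rough-in = (7 + 4·9 + 11)/6 = 54/6 = 9; σ²_Electrical rough-in = ((11−7)/6)² = 0.444
te_Plumbing rough-in = (8 + 4·9 + 10)/6 = 54/6 = 9; σ²_Plumbing rough-in = ((10−8)/6)² = 0.111
te_HVAC install = (3 + 4·4 + 11)/6 = 30/6 = 5; σ²_HVAC install = ((11−3)/6)² = 1.778
te_Insulation = (10 + 4·14 + 18)/6 = 84/6 = 14; σ²_Insulation = ((18−10)/6)² = 1.778
te_Drywall = (5 + 4·8 + 23)/6 = 60/6 = 10; σ²_Drywall = ((23−5)/6)² = 9.000
te_Painting = (3 + 4·7 + 17)/6 = 48/6 = 8; σ²_Painting = ((17−3)/6)² = 5.444

Forward pass:
ES_Framing = 0; EF_Framing = 8
ES_Roofing = 0; EF_Roofing = 13
ES_Electrical rough-in = 8; EF_Electrical rough-in = 8+9 = 17
ES_Plumbing rough-in = 8; EF_Plumbing rough-in = 8+9 = 17
ES_HVAC install = max(EF_Framing=8, EF_Roofing=13) = 13; EF_HVAC install = 13+5 = 18
ES_Insulation = 13; EF_Insulation = 13+14 = 27
ES_Drywall = 8; EF_Drywall = 8+10 = 18
ES_Painting = max(EF_Framing=8, EF_Electrical rough-in=17, EF_Plumbing rough-in=17, EF_HVAC install=18, EF_Insulation=27, EF_Drywall=18) = 27; EF_Painting = 27+8 = 35
Expected project duration μ = 35 days. Critical path: Roofing → Insulation → Painting.

Variance along critical path = 2.778 + 1.778 + 5.444 = 10.000; σ = √10.000 = 3.162 days.
Z = (37 − 35) / 3.162 = 0.632
P(T ≤ 37) = Φ(0.632) ≈ 0.736

0.736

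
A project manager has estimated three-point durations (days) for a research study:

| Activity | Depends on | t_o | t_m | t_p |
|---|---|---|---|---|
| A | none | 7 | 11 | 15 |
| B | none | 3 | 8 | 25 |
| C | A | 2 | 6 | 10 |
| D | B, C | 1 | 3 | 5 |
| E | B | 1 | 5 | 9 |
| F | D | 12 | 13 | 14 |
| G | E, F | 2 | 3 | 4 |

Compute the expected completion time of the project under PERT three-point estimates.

36 days

te_A = (7 + 4·11 + 15)/6 = 66/6 = 11
te_B = (3 + 4·8 + 25)/6 = 60/6 = 10
te_C = (2 + 4·6 + 10)/6 = 36/6 = 6
te_D = (1 + 4·3 + 5)/6 = 18/6 = 3
te_E = (1 + 4·5 + 9)/6 = 30/6 = 5
te_F = (12 + 4·13 + 14)/6 = 78/6 = 13
te_G = (2 + 4·3 + 4)/6 = 18/6 = 3

Forward pass:
ES_A = 0; EF_A = 11
ES_B = 0; EF_B = 10
ES_C = 11; EF_C = 11+6 = 17
ES_D = max(EF_B=10, EF_C=17) = 17; EF_D = 17+3 = 20
ES_E = 10; EF_E = 10+5 = 15
ES_F = 20; EF_F = 20+13 = 33
ES_G = max(EF_E=15, EF_F=33) = 33; EF_G = 33+3 = 36
Expected project duration μ = 36 days. Critical path: A → C → D → F → G.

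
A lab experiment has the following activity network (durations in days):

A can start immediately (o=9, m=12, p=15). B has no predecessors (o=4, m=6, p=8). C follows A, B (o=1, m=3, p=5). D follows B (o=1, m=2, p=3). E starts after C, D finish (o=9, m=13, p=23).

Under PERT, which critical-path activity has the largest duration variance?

E

te_A = (9 + 4·12 + 15)/6 = 72/6 = 12; σ²_A = ((15−9)/6)² = 1.000
te_B = (4 + 4·6 + 8)/6 = 36/6 = 6; σ²_B = ((8−4)/6)² = 0.444
te_C = (1 + 4·3 + 5)/6 = 18/6 = 3; σ²_C = ((5−1)/6)² = 0.444
te_D = (1 + 4·2 + 3)/6 = 12/6 = 2; σ²_D = ((3−1)/6)² = 0.111
te_E = (9 + 4·13 + 23)/6 = 84/6 = 14; σ²_E = ((23−9)/6)² = 5.444

Forward pass:
ES_A = 0; EF_A = 12
ES_B = 0; EF_B = 6
ES_C = max(EF_A=12, EF_B=6) = 12; EF_C = 12+3 = 15
ES_D = 6; EF_D = 6+2 = 8
ES_E = max(EF_C=15, EF_D=8) = 15; EF_E = 15+14 = 29
Expected project duration μ = 29 days. Critical path: A → C → E.

Variances on critical path: σ²_A=1.000, σ²_C=0.444, σ²_E=5.444.
Largest is σ²_E = 5.444.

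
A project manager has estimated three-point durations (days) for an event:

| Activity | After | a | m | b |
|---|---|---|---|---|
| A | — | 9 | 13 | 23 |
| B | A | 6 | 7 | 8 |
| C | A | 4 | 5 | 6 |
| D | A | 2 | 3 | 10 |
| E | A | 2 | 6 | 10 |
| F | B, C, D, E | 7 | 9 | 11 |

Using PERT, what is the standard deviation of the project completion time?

2.45 days

te_A = (9 + 4·13 + 23)/6 = 84/6 = 14; σ²_A = ((23−9)/6)² = 5.444
te_B = (6 + 4·7 + 8)/6 = 42/6 = 7; σ²_B = ((8−6)/6)² = 0.111
te_C = (4 + 4·5 + 6)/6 = 30/6 = 5; σ²_C = ((6−4)/6)² = 0.111
te_D = (2 + 4·3 + 10)/6 = 24/6 = 4; σ²_D = ((10−2)/6)² = 1.778
te_E = (2 + 4·6 + 10)/6 = 36/6 = 6; σ²_E = ((10−2)/6)² = 1.778
te_F = (7 + 4·9 + 11)/6 = 54/6 = 9; σ²_F = ((11−7)/6)² = 0.444

Forward pass:
ES_A = 0; EF_A = 14
ES_B = 14; EF_B = 14+7 = 21
ES_C = 14; EF_C = 14+5 = 19
ES_D = 14; EF_D = 14+4 = 18
ES_E = 14; EF_E = 14+6 = 20
ES_F = max(EF_B=21, EF_C=19, EF_D=18, EF_E=20) = 21; EF_F = 21+9 = 30
Expected project duration μ = 30 days. Critical path: A → B → F.

Variance along critical path = 5.444 + 0.111 + 0.444 = 6.000
σ = √6.000 = 2.449 days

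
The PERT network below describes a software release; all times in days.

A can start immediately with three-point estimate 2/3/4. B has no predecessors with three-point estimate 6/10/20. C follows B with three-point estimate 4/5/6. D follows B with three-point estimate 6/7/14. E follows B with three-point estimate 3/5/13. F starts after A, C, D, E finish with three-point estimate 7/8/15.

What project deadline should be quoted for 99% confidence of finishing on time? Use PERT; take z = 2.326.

te_A = (2 + 4·3 + 4)/6 = 18/6 = 3; σ²_A = ((4−2)/6)² = 0.111
te_B = (6 + 4·10 + 20)/6 = 66/6 = 11; σ²_B = ((20−6)/6)² = 5.444
te_C = (4 + 4·5 + 6)/6 = 30/6 = 5; σ²_C = ((6−4)/6)² = 0.111
te_D = (6 + 4·7 + 14)/6 = 48/6 = 8; σ²_D = ((14−6)/6)² = 1.778
te_E = (3 + 4·5 + 13)/6 = 36/6 = 6; σ²_E = ((13−3)/6)² = 2.778
te_F = (7 + 4·8 + 15)/6 = 54/6 = 9; σ²_F = ((15−7)/6)² = 1.778

Forward pass:
ES_A = 0; EF_A = 3
ES_B = 0; EF_B = 11
ES_C = 11; EF_C = 11+5 = 16
ES_D = 11; EF_D = 11+8 = 19
ES_E = 11; EF_E = 11+6 = 17
ES_F = max(EF_A=3, EF_C=16, EF_D=19, EF_E=17) = 19; EF_F = 19+9 = 28
Expected project duration μ = 28 days. Critical path: B → D → F.

Variance along critical path = 5.444 + 1.778 + 1.778 = 9.000; σ = 3.000 days.
D = μ + z·σ = 28 + 2.326·3.000 = 35.0 days

35.0 days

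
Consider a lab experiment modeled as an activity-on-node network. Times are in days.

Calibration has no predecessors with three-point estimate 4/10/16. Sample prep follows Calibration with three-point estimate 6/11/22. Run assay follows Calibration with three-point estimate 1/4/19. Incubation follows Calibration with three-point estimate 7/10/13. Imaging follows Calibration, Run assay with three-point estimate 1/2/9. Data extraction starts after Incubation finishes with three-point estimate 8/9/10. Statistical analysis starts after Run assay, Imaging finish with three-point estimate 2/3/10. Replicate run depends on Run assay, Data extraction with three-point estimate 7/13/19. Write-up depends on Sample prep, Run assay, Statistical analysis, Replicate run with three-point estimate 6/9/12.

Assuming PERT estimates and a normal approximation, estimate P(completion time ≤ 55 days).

te_Calibration = (4 + 4·10 + 16)/6 = 60/6 = 10; σ²_Calibration = ((16−4)/6)² = 4.000
te_Sample prep = (6 + 4·11 + 22)/6 = 72/6 = 12; σ²_Sample prep = ((22−6)/6)² = 7.111
te_Run assay = (1 + 4·4 + 19)/6 = 36/6 = 6; σ²_Run assay = ((19−1)/6)² = 9.000
te_Incubation = (7 + 4·10 + 13)/6 = 60/6 = 10; σ²_Incubation = ((13−7)/6)² = 1.000
te_Imaging = (1 + 4·2 + 9)/6 = 18/6 = 3; σ²_Imaging = ((9−1)/6)² = 1.778
te_Data extraction = (8 + 4·9 + 10)/6 = 54/6 = 9; σ²_Data extraction = ((10−8)/6)² = 0.111
te_Statistical analysis = (2 + 4·3 + 10)/6 = 24/6 = 4; σ²_Statistical analysis = ((10−2)/6)² = 1.778
te_Replicate run = (7 + 4·13 + 19)/6 = 78/6 = 13; σ²_Replicate run = ((19−7)/6)² = 4.000
te_Write-up = (6 + 4·9 + 12)/6 = 54/6 = 9; σ²_Write-up = ((12−6)/6)² = 1.000

Forward pass:
ES_Calibration = 0; EF_Calibration = 10
ES_Sample prep = 10; EF_Sample prep = 10+12 = 22
ES_Run assay = 10; EF_Run assay = 10+6 = 16
ES_Incubation = 10; EF_Incubation = 10+10 = 20
ES_Imaging = max(EF_Calibration=10, EF_Run assay=16) = 16; EF_Imaging = 16+3 = 19
ES_Data extraction = 20; EF_Data extraction = 20+9 = 29
ES_Statistical analysis = max(EF_Run assay=16, EF_Imaging=19) = 19; EF_Statistical analysis = 19+4 = 23
ES_Replicate run = max(EF_Run assay=16, EF_Data extraction=29) = 29; EF_Replicate run = 29+13 = 42
ES_Write-up = max(EF_Sample prep=22, EF_Run assay=16, EF_Statistical analysis=23, EF_Replicate run=42) = 42; EF_Write-up = 42+9 = 51
Expected project duration μ = 51 days. Critical path: Calibration → Incubation → Data extraction → Replicate run → Write-up.

Variance along critical path = 4.000 + 1.000 + 0.111 + 4.000 + 1.000 = 10.111; σ = √10.111 = 3.180 days.
Z = (55 − 51) / 3.180 = 1.258
P(T ≤ 55) = Φ(1.258) ≈ 0.896

0.896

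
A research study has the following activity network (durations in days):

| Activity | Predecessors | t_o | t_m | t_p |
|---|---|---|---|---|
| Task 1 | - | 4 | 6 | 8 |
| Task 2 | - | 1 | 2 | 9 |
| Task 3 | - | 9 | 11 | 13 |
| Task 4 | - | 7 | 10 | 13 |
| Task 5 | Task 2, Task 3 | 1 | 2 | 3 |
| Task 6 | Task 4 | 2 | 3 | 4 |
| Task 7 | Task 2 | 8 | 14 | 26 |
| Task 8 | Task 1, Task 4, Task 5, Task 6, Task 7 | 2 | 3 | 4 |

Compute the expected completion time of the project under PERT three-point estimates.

te_Task 1 = (4 + 4·6 + 8)/6 = 36/6 = 6
te_Task 2 = (1 + 4·2 + 9)/6 = 18/6 = 3
te_Task 3 = (9 + 4·11 + 13)/6 = 66/6 = 11
te_Task 4 = (7 + 4·10 + 13)/6 = 60/6 = 10
te_Task 5 = (1 + 4·2 + 3)/6 = 12/6 = 2
te_Task 6 = (2 + 4·3 + 4)/6 = 18/6 = 3
te_Task 7 = (8 + 4·14 + 26)/6 = 90/6 = 15
te_Task 8 = (2 + 4·3 + 4)/6 = 18/6 = 3

Forward pass:
ES_Task 1 = 0; EF_Task 1 = 6
ES_Task 2 = 0; EF_Task 2 = 3
ES_Task 3 = 0; EF_Task 3 = 11
ES_Task 4 = 0; EF_Task 4 = 10
ES_Task 5 = max(EF_Task 2=3, EF_Task 3=11) = 11; EF_Task 5 = 11+2 = 13
ES_Task 6 = 10; EF_Task 6 = 10+3 = 13
ES_Task 7 = 3; EF_Task 7 = 3+15 = 18
ES_Task 8 = max(EF_Task 1=6, EF_Task 4=10, EF_Task 5=13, EF_Task 6=13, EF_Task 7=18) = 18; EF_Task 8 = 18+3 = 21
Expected project duration μ = 21 days. Critical path: Task 2 → Task 7 → Task 8.

21 days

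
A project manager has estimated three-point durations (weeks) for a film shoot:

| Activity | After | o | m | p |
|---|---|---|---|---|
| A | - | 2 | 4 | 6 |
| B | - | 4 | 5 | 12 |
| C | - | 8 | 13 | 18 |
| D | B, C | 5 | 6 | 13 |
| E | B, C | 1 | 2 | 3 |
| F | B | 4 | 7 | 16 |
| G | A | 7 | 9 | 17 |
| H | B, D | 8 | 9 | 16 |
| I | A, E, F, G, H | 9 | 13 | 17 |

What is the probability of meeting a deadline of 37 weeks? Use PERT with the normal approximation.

te_A = (2 + 4·4 + 6)/6 = 24/6 = 4; σ²_A = ((6−2)/6)² = 0.444
te_B = (4 + 4·5 + 12)/6 = 36/6 = 6; σ²_B = ((12−4)/6)² = 1.778
te_C = (8 + 4·13 + 18)/6 = 78/6 = 13; σ²_C = ((18−8)/6)² = 2.778
te_D = (5 + 4·6 + 13)/6 = 42/6 = 7; σ²_D = ((13−5)/6)² = 1.778
te_E = (1 + 4·2 + 3)/6 = 12/6 = 2; σ²_E = ((3−1)/6)² = 0.111
te_F = (4 + 4·7 + 16)/6 = 48/6 = 8; σ²_F = ((16−4)/6)² = 4.000
te_G = (7 + 4·9 + 17)/6 = 60/6 = 10; σ²_G = ((17−7)/6)² = 2.778
te_H = (8 + 4·9 + 16)/6 = 60/6 = 10; σ²_H = ((16−8)/6)² = 1.778
te_I = (9 + 4·13 + 17)/6 = 78/6 = 13; σ²_I = ((17−9)/6)² = 1.778

Forward pass:
ES_A = 0; EF_A = 4
ES_B = 0; EF_B = 6
ES_C = 0; EF_C = 13
ES_D = max(EF_B=6, EF_C=13) = 13; EF_D = 13+7 = 20
ES_E = max(EF_B=6, EF_C=13) = 13; EF_E = 13+2 = 15
ES_F = 6; EF_F = 6+8 = 14
ES_G = 4; EF_G = 4+10 = 14
ES_H = max(EF_B=6, EF_D=20) = 20; EF_H = 20+10 = 30
ES_I = max(EF_A=4, EF_E=15, EF_F=14, EF_G=14, EF_H=30) = 30; EF_I = 30+13 = 43
Expected project duration μ = 43 weeks. Critical path: C → D → H → I.

Variance along critical path = 2.778 + 1.778 + 1.778 + 1.778 = 8.111; σ = √8.111 = 2.848 weeks.
Z = (37 − 43) / 2.848 = -2.107
P(T ≤ 37) = Φ(-2.107) ≈ 0.018

0.018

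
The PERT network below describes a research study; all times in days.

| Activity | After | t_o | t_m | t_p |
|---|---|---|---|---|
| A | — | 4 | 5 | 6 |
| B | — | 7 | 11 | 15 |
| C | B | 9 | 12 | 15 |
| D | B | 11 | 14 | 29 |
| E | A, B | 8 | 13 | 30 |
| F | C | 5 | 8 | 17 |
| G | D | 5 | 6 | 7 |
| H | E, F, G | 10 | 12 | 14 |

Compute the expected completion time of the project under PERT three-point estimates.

45 days

te_A = (4 + 4·5 + 6)/6 = 30/6 = 5
te_B = (7 + 4·11 + 15)/6 = 66/6 = 11
te_C = (9 + 4·12 + 15)/6 = 72/6 = 12
te_D = (11 + 4·14 + 29)/6 = 96/6 = 16
te_E = (8 + 4·13 + 30)/6 = 90/6 = 15
te_F = (5 + 4·8 + 17)/6 = 54/6 = 9
te_G = (5 + 4·6 + 7)/6 = 36/6 = 6
te_H = (10 + 4·12 + 14)/6 = 72/6 = 12

Forward pass:
ES_A = 0; EF_A = 5
ES_B = 0; EF_B = 11
ES_C = 11; EF_C = 11+12 = 23
ES_D = 11; EF_D = 11+16 = 27
ES_E = max(EF_A=5, EF_B=11) = 11; EF_E = 11+15 = 26
ES_F = 23; EF_F = 23+9 = 32
ES_G = 27; EF_G = 27+6 = 33
ES_H = max(EF_E=26, EF_F=32, EF_G=33) = 33; EF_H = 33+12 = 45
Expected project duration μ = 45 days. Critical path: B → D → G → H.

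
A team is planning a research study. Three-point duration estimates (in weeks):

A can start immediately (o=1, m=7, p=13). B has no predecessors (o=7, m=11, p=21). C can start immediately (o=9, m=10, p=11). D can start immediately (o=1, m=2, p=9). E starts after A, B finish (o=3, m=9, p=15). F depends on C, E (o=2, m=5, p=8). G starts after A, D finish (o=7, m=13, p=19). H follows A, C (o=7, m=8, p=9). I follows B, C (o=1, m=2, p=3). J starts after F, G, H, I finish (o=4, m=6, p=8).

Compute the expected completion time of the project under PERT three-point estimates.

32 weeks

te_A = (1 + 4·7 + 13)/6 = 42/6 = 7
te_B = (7 + 4·11 + 21)/6 = 72/6 = 12
te_C = (9 + 4·10 + 11)/6 = 60/6 = 10
te_D = (1 + 4·2 + 9)/6 = 18/6 = 3
te_E = (3 + 4·9 + 15)/6 = 54/6 = 9
te_F = (2 + 4·5 + 8)/6 = 30/6 = 5
te_G = (7 + 4·13 + 19)/6 = 78/6 = 13
te_H = (7 + 4·8 + 9)/6 = 48/6 = 8
te_I = (1 + 4·2 + 3)/6 = 12/6 = 2
te_J = (4 + 4·6 + 8)/6 = 36/6 = 6

Forward pass:
ES_A = 0; EF_A = 7
ES_B = 0; EF_B = 12
ES_C = 0; EF_C = 10
ES_D = 0; EF_D = 3
ES_E = max(EF_A=7, EF_B=12) = 12; EF_E = 12+9 = 21
ES_F = max(EF_C=10, EF_E=21) = 21; EF_F = 21+5 = 26
ES_G = max(EF_A=7, EF_D=3) = 7; EF_G = 7+13 = 20
ES_H = max(EF_A=7, EF_C=10) = 10; EF_H = 10+8 = 18
ES_I = max(EF_B=12, EF_C=10) = 12; EF_I = 12+2 = 14
ES_J = max(EF_F=26, EF_G=20, EF_H=18, EF_I=14) = 26; EF_J = 26+6 = 32
Expected project duration μ = 32 weeks. Critical path: B → E → F → J.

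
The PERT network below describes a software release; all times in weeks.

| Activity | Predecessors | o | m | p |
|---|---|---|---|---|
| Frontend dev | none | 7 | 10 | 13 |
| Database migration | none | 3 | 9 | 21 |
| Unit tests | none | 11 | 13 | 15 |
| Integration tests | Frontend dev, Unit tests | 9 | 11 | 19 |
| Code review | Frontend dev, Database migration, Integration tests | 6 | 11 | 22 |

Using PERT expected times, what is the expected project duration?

37 weeks

te_Frontend dev = (7 + 4·10 + 13)/6 = 60/6 = 10
te_Database migration = (3 + 4·9 + 21)/6 = 60/6 = 10
te_Unit tests = (11 + 4·13 + 15)/6 = 78/6 = 13
te_Integration tests = (9 + 4·11 + 19)/6 = 72/6 = 12
te_Code review = (6 + 4·11 + 22)/6 = 72/6 = 12

Forward pass:
ES_Frontend dev = 0; EF_Frontend dev = 10
ES_Database migration = 0; EF_Database migration = 10
ES_Unit tests = 0; EF_Unit tests = 13
ES_Integration tests = max(EF_Frontend dev=10, EF_Unit tests=13) = 13; EF_Integration tests = 13+12 = 25
ES_Code review = max(EF_Frontend dev=10, EF_Database migration=10, EF_Integration tests=25) = 25; EF_Code review = 25+12 = 37
Expected project duration μ = 37 weeks. Critical path: Unit tests → Integration tests → Code review.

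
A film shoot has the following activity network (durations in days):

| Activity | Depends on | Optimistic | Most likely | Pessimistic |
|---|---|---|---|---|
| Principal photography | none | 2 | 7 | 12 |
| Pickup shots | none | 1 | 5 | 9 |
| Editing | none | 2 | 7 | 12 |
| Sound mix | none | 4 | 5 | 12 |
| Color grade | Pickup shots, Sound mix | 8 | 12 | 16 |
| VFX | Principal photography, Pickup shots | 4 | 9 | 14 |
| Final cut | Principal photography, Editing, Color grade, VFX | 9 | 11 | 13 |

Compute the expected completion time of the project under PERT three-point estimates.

29 days

te_Principal photography = (2 + 4·7 + 12)/6 = 42/6 = 7
te_Pickup shots = (1 + 4·5 + 9)/6 = 30/6 = 5
te_Editing = (2 + 4·7 + 12)/6 = 42/6 = 7
te_Sound mix = (4 + 4·5 + 12)/6 = 36/6 = 6
te_Color grade = (8 + 4·12 + 16)/6 = 72/6 = 12
te_VFX = (4 + 4·9 + 14)/6 = 54/6 = 9
te_Final cut = (9 + 4·11 + 13)/6 = 66/6 = 11

Forward pass:
ES_Principal photography = 0; EF_Principal photography = 7
ES_Pickup shots = 0; EF_Pickup shots = 5
ES_Editing = 0; EF_Editing = 7
ES_Sound mix = 0; EF_Sound mix = 6
ES_Color grade = max(EF_Pickup shots=5, EF_Sound mix=6) = 6; EF_Color grade = 6+12 = 18
ES_VFX = max(EF_Principal photography=7, EF_Pickup shots=5) = 7; EF_VFX = 7+9 = 16
ES_Final cut = max(EF_Principal photography=7, EF_Editing=7, EF_Color grade=18, EF_VFX=16) = 18; EF_Final cut = 18+11 = 29
Expected project duration μ = 29 days. Critical path: Sound mix → Color grade → Final cut.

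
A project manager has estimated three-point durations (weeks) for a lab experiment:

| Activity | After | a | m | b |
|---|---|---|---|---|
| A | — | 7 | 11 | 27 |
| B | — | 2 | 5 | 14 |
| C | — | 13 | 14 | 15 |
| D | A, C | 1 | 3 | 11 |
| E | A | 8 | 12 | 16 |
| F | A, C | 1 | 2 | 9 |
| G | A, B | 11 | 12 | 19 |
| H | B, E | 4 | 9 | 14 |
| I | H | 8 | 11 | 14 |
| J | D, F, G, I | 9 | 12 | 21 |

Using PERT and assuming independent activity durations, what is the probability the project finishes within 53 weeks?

0.136

te_A = (7 + 4·11 + 27)/6 = 78/6 = 13; σ²_A = ((27−7)/6)² = 11.111
te_B = (2 + 4·5 + 14)/6 = 36/6 = 6; σ²_B = ((14−2)/6)² = 4.000
te_C = (13 + 4·14 + 15)/6 = 84/6 = 14; σ²_C = ((15−13)/6)² = 0.111
te_D = (1 + 4·3 + 11)/6 = 24/6 = 4; σ²_D = ((11−1)/6)² = 2.778
te_E = (8 + 4·12 + 16)/6 = 72/6 = 12; σ²_E = ((16−8)/6)² = 1.778
te_F = (1 + 4·2 + 9)/6 = 18/6 = 3; σ²_F = ((9−1)/6)² = 1.778
te_G = (11 + 4·12 + 19)/6 = 78/6 = 13; σ²_G = ((19−11)/6)² = 1.778
te_H = (4 + 4·9 + 14)/6 = 54/6 = 9; σ²_H = ((14−4)/6)² = 2.778
te_I = (8 + 4·11 + 14)/6 = 66/6 = 11; σ²_I = ((14−8)/6)² = 1.000
te_J = (9 + 4·12 + 21)/6 = 78/6 = 13; σ²_J = ((21−9)/6)² = 4.000

Forward pass:
ES_A = 0; EF_A = 13
ES_B = 0; EF_B = 6
ES_C = 0; EF_C = 14
ES_D = max(EF_A=13, EF_C=14) = 14; EF_D = 14+4 = 18
ES_E = 13; EF_E = 13+12 = 25
ES_F = max(EF_A=13, EF_C=14) = 14; EF_F = 14+3 = 17
ES_G = max(EF_A=13, EF_B=6) = 13; EF_G = 13+13 = 26
ES_H = max(EF_B=6, EF_E=25) = 25; EF_H = 25+9 = 34
ES_I = 34; EF_I = 34+11 = 45
ES_J = max(EF_D=18, EF_F=17, EF_G=26, EF_I=45) = 45; EF_J = 45+13 = 58
Expected project duration μ = 58 weeks. Critical path: A → E → H → I → J.

Variance along critical path = 11.111 + 1.778 + 2.778 + 1.000 + 4.000 = 20.667; σ = √20.667 = 4.546 weeks.
Z = (53 − 58) / 4.546 = -1.100
P(T ≤ 53) = Φ(-1.100) ≈ 0.136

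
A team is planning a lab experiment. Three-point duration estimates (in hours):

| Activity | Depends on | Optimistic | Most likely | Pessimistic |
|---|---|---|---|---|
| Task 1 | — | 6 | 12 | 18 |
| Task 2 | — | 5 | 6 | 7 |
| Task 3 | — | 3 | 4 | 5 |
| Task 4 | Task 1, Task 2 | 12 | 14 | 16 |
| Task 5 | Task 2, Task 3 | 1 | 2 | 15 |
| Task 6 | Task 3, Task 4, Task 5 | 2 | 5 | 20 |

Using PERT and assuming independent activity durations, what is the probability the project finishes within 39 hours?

te_Task 1 = (6 + 4·12 + 18)/6 = 72/6 = 12; σ²_Task 1 = ((18−6)/6)² = 4.000
te_Task 2 = (5 + 4·6 + 7)/6 = 36/6 = 6; σ²_Task 2 = ((7−5)/6)² = 0.111
te_Task 3 = (3 + 4·4 + 5)/6 = 24/6 = 4; σ²_Task 3 = ((5−3)/6)² = 0.111
te_Task 4 = (12 + 4·14 + 16)/6 = 84/6 = 14; σ²_Task 4 = ((16−12)/6)² = 0.444
te_Task 5 = (1 + 4·2 + 15)/6 = 24/6 = 4; σ²_Task 5 = ((15−1)/6)² = 5.444
te_Task 6 = (2 + 4·5 + 20)/6 = 42/6 = 7; σ²_Task 6 = ((20−2)/6)² = 9.000

Forward pass:
ES_Task 1 = 0; EF_Task 1 = 12
ES_Task 2 = 0; EF_Task 2 = 6
ES_Task 3 = 0; EF_Task 3 = 4
ES_Task 4 = max(EF_Task 1=12, EF_Task 2=6) = 12; EF_Task 4 = 12+14 = 26
ES_Task 5 = max(EF_Task 2=6, EF_Task 3=4) = 6; EF_Task 5 = 6+4 = 10
ES_Task 6 = max(EF_Task 3=4, EF_Task 4=26, EF_Task 5=10) = 26; EF_Task 6 = 26+7 = 33
Expected project duration μ = 33 hours. Critical path: Task 1 → Task 4 → Task 6.

Variance along critical path = 4.000 + 0.444 + 9.000 = 13.444; σ = √13.444 = 3.667 hours.
Z = (39 − 33) / 3.667 = 1.636
P(T ≤ 39) = Φ(1.636) ≈ 0.949

0.949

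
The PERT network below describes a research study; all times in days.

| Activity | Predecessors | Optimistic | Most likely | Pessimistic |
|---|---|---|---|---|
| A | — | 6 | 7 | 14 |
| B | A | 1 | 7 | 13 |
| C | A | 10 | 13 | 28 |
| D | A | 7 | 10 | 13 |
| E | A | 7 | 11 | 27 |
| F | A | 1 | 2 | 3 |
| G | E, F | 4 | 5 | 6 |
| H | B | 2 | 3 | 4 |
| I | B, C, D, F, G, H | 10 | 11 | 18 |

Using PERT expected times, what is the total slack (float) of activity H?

8 days

te_A = (6 + 4·7 + 14)/6 = 48/6 = 8
te_B = (1 + 4·7 + 13)/6 = 42/6 = 7
te_C = (10 + 4·13 + 28)/6 = 90/6 = 15
te_D = (7 + 4·10 + 13)/6 = 60/6 = 10
te_E = (7 + 4·11 + 27)/6 = 78/6 = 13
te_F = (1 + 4·2 + 3)/6 = 12/6 = 2
te_G = (4 + 4·5 + 6)/6 = 30/6 = 5
te_H = (2 + 4·3 + 4)/6 = 18/6 = 3
te_I = (10 + 4·11 + 18)/6 = 72/6 = 12

Forward pass:
ES_A = 0; EF_A = 8
ES_B = 8; EF_B = 8+7 = 15
ES_C = 8; EF_C = 8+15 = 23
ES_D = 8; EF_D = 8+10 = 18
ES_E = 8; EF_E = 8+13 = 21
ES_F = 8; EF_F = 8+2 = 10
ES_G = max(EF_E=21, EF_F=10) = 21; EF_G = 21+5 = 26
ES_H = 15; EF_H = 15+3 = 18
ES_I = max(EF_B=15, EF_C=23, EF_D=18, EF_F=10, EF_G=26, EF_H=18) = 26; EF_I = 26+12 = 38
Expected project duration μ = 38 days. Critical path: A → E → G → I.

Backward pass:
LF_I = 38; LS_I = 38−12 = 26
LF_H = LS_I = 26; LS_H = 26−3 = 23
LF_G = LS_I = 26; LS_G = 26−5 = 21
LF_F = min(LS_G=21, LS_I=26) = 21; LS_F = 21−2 = 19
LF_E = LS_G = 21; LS_E = 21−13 = 8
LF_D = LS_I = 26; LS_D = 26−10 = 16
LF_C = LS_I = 26; LS_C = 26−15 = 11
LF_B = min(LS_H=23, LS_I=26) = 23; LS_B = 23−7 = 16
LF_A = min(LS_B=16, LS_C=11, LS_D=16, LS_E=8, LS_F=19) = 8; LS_A = 8−8 = 0
Slack_H = LS_H − ES_H = 23 − 15 = 8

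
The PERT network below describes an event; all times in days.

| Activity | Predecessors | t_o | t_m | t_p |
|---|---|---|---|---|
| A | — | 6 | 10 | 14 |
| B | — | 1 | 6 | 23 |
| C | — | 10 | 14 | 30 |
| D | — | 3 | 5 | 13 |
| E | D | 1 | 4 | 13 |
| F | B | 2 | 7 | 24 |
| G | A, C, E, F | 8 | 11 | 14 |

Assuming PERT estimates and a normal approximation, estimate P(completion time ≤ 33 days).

0.828

te_A = (6 + 4·10 + 14)/6 = 60/6 = 10; σ²_A = ((14−6)/6)² = 1.778
te_B = (1 + 4·6 + 23)/6 = 48/6 = 8; σ²_B = ((23−1)/6)² = 13.444
te_C = (10 + 4·14 + 30)/6 = 96/6 = 16; σ²_C = ((30−10)/6)² = 11.111
te_D = (3 + 4·5 + 13)/6 = 36/6 = 6; σ²_D = ((13−3)/6)² = 2.778
te_E = (1 + 4·4 + 13)/6 = 30/6 = 5; σ²_E = ((13−1)/6)² = 4.000
te_F = (2 + 4·7 + 24)/6 = 54/6 = 9; σ²_F = ((24−2)/6)² = 13.444
te_G = (8 + 4·11 + 14)/6 = 66/6 = 11; σ²_G = ((14−8)/6)² = 1.000

Forward pass:
ES_A = 0; EF_A = 10
ES_B = 0; EF_B = 8
ES_C = 0; EF_C = 16
ES_D = 0; EF_D = 6
ES_E = 6; EF_E = 6+5 = 11
ES_F = 8; EF_F = 8+9 = 17
ES_G = max(EF_A=10, EF_C=16, EF_E=11, EF_F=17) = 17; EF_G = 17+11 = 28
Expected project duration μ = 28 days. Critical path: B → F → G.

Variance along critical path = 13.444 + 13.444 + 1.000 = 27.889; σ = √27.889 = 5.281 days.
Z = (33 − 28) / 5.281 = 0.947
P(T ≤ 33) = Φ(0.947) ≈ 0.828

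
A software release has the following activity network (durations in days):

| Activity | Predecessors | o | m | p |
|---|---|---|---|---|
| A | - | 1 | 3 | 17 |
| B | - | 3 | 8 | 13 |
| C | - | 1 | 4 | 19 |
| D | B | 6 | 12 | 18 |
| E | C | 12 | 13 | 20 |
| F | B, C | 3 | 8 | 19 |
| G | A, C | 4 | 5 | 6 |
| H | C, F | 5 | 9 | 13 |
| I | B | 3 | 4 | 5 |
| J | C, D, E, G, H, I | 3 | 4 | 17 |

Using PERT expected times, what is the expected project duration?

32 days

te_A = (1 + 4·3 + 17)/6 = 30/6 = 5
te_B = (3 + 4·8 + 13)/6 = 48/6 = 8
te_C = (1 + 4·4 + 19)/6 = 36/6 = 6
te_D = (6 + 4·12 + 18)/6 = 72/6 = 12
te_E = (12 + 4·13 + 20)/6 = 84/6 = 14
te_F = (3 + 4·8 + 19)/6 = 54/6 = 9
te_G = (4 + 4·5 + 6)/6 = 30/6 = 5
te_H = (5 + 4·9 + 13)/6 = 54/6 = 9
te_I = (3 + 4·4 + 5)/6 = 24/6 = 4
te_J = (3 + 4·4 + 17)/6 = 36/6 = 6

Forward pass:
ES_A = 0; EF_A = 5
ES_B = 0; EF_B = 8
ES_C = 0; EF_C = 6
ES_D = 8; EF_D = 8+12 = 20
ES_E = 6; EF_E = 6+14 = 20
ES_F = max(EF_B=8, EF_C=6) = 8; EF_F = 8+9 = 17
ES_G = max(EF_A=5, EF_C=6) = 6; EF_G = 6+5 = 11
ES_H = max(EF_C=6, EF_F=17) = 17; EF_H = 17+9 = 26
ES_I = 8; EF_I = 8+4 = 12
ES_J = max(EF_C=6, EF_D=20, EF_E=20, EF_G=11, EF_H=26, EF_I=12) = 26; EF_J = 26+6 = 32
Expected project duration μ = 32 days. Critical path: B → F → H → J.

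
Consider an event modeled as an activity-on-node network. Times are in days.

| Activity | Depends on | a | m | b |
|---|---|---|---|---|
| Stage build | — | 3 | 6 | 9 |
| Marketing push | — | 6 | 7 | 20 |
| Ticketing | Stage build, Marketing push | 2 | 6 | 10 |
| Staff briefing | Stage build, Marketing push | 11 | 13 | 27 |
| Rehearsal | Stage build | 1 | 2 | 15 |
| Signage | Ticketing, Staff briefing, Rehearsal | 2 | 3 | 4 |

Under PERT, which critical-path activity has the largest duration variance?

Staff briefing

te_Stage build = (3 + 4·6 + 9)/6 = 36/6 = 6; σ²_Stage build = ((9−3)/6)² = 1.000
te_Marketing push = (6 + 4·7 + 20)/6 = 54/6 = 9; σ²_Marketing push = ((20−6)/6)² = 5.444
te_Ticketing = (2 + 4·6 + 10)/6 = 36/6 = 6; σ²_Ticketing = ((10−2)/6)² = 1.778
te_Staff briefing = (11 + 4·13 + 27)/6 = 90/6 = 15; σ²_Staff briefing = ((27−11)/6)² = 7.111
te_Rehearsal = (1 + 4·2 + 15)/6 = 24/6 = 4; σ²_Rehearsal = ((15−1)/6)² = 5.444
te_Signage = (2 + 4·3 + 4)/6 = 18/6 = 3; σ²_Signage = ((4−2)/6)² = 0.111

Forward pass:
ES_Stage build = 0; EF_Stage build = 6
ES_Marketing push = 0; EF_Marketing push = 9
ES_Ticketing = max(EF_Stage build=6, EF_Marketing push=9) = 9; EF_Ticketing = 9+6 = 15
ES_Staff briefing = max(EF_Stage build=6, EF_Marketing push=9) = 9; EF_Staff briefing = 9+15 = 24
ES_Rehearsal = 6; EF_Rehearsal = 6+4 = 10
ES_Signage = max(EF_Ticketing=15, EF_Staff briefing=24, EF_Rehearsal=10) = 24; EF_Signage = 24+3 = 27
Expected project duration μ = 27 days. Critical path: Marketing push → Staff briefing → Signage.

Variances on critical path: σ²_Marketing push=5.444, σ²_Staff briefing=7.111, σ²_Signage=0.111.
Largest is σ²_Staff briefing = 7.111.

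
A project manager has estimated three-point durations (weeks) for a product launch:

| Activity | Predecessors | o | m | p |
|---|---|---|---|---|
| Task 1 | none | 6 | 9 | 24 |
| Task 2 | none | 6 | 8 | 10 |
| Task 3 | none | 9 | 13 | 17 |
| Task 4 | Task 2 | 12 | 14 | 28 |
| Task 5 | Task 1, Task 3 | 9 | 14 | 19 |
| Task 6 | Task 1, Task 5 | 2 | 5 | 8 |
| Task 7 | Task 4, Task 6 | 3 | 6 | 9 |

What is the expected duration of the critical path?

38 weeks

te_Task 1 = (6 + 4·9 + 24)/6 = 66/6 = 11
te_Task 2 = (6 + 4·8 + 10)/6 = 48/6 = 8
te_Task 3 = (9 + 4·13 + 17)/6 = 78/6 = 13
te_Task 4 = (12 + 4·14 + 28)/6 = 96/6 = 16
te_Task 5 = (9 + 4·14 + 19)/6 = 84/6 = 14
te_Task 6 = (2 + 4·5 + 8)/6 = 30/6 = 5
te_Task 7 = (3 + 4·6 + 9)/6 = 36/6 = 6

Forward pass:
ES_Task 1 = 0; EF_Task 1 = 11
ES_Task 2 = 0; EF_Task 2 = 8
ES_Task 3 = 0; EF_Task 3 = 13
ES_Task 4 = 8; EF_Task 4 = 8+16 = 24
ES_Task 5 = max(EF_Task 1=11, EF_Task 3=13) = 13; EF_Task 5 = 13+14 = 27
ES_Task 6 = max(EF_Task 1=11, EF_Task 5=27) = 27; EF_Task 6 = 27+5 = 32
ES_Task 7 = max(EF_Task 4=24, EF_Task 6=32) = 32; EF_Task 7 = 32+6 = 38
Expected project duration μ = 38 weeks. Critical path: Task 3 → Task 5 → Task 6 → Task 7.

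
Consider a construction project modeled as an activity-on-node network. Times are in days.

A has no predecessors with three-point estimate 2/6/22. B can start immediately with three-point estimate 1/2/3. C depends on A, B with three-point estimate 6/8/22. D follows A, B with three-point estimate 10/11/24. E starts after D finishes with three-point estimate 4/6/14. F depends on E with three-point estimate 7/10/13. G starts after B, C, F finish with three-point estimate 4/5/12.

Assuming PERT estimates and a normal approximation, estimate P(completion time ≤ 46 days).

te_A = (2 + 4·6 + 22)/6 = 48/6 = 8; σ²_A = ((22−2)/6)² = 11.111
te_B = (1 + 4·2 + 3)/6 = 12/6 = 2; σ²_B = ((3−1)/6)² = 0.111
te_C = (6 + 4·8 + 22)/6 = 60/6 = 10; σ²_C = ((22−6)/6)² = 7.111
te_D = (10 + 4·11 + 24)/6 = 78/6 = 13; σ²_D = ((24−10)/6)² = 5.444
te_E = (4 + 4·6 + 14)/6 = 42/6 = 7; σ²_E = ((14−4)/6)² = 2.778
te_F = (7 + 4·10 + 13)/6 = 60/6 = 10; σ²_F = ((13−7)/6)² = 1.000
te_G = (4 + 4·5 + 12)/6 = 36/6 = 6; σ²_G = ((12−4)/6)² = 1.778

Forward pass:
ES_A = 0; EF_A = 8
ES_B = 0; EF_B = 2
ES_C = max(EF_A=8, EF_B=2) = 8; EF_C = 8+10 = 18
ES_D = max(EF_A=8, EF_B=2) = 8; EF_D = 8+13 = 21
ES_E = 21; EF_E = 21+7 = 28
ES_F = 28; EF_F = 28+10 = 38
ES_G = max(EF_B=2, EF_C=18, EF_F=38) = 38; EF_G = 38+6 = 44
Expected project duration μ = 44 days. Critical path: A → D → E → F → G.

Variance along critical path = 11.111 + 5.444 + 2.778 + 1.000 + 1.778 = 22.111; σ = √22.111 = 4.702 days.
Z = (46 − 44) / 4.702 = 0.425
P(T ≤ 46) = Φ(0.425) ≈ 0.665

0.665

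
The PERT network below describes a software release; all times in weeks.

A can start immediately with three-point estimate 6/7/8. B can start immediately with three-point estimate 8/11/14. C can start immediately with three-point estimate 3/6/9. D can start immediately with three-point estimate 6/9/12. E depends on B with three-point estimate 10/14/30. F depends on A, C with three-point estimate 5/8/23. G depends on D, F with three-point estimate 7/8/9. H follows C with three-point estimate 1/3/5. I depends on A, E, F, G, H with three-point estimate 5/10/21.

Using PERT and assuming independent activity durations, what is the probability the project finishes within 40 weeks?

te_A = (6 + 4·7 + 8)/6 = 42/6 = 7; σ²_A = ((8−6)/6)² = 0.111
te_B = (8 + 4·11 + 14)/6 = 66/6 = 11; σ²_B = ((14−8)/6)² = 1.000
te_C = (3 + 4·6 + 9)/6 = 36/6 = 6; σ²_C = ((9−3)/6)² = 1.000
te_D = (6 + 4·9 + 12)/6 = 54/6 = 9; σ²_D = ((12−6)/6)² = 1.000
te_E = (10 + 4·14 + 30)/6 = 96/6 = 16; σ²_E = ((30−10)/6)² = 11.111
te_F = (5 + 4·8 + 23)/6 = 60/6 = 10; σ²_F = ((23−5)/6)² = 9.000
te_G = (7 + 4·8 + 9)/6 = 48/6 = 8; σ²_G = ((9−7)/6)² = 0.111
te_H = (1 + 4·3 + 5)/6 = 18/6 = 3; σ²_H = ((5−1)/6)² = 0.444
te_I = (5 + 4·10 + 21)/6 = 66/6 = 11; σ²_I = ((21−5)/6)² = 7.111

Forward pass:
ES_A = 0; EF_A = 7
ES_B = 0; EF_B = 11
ES_C = 0; EF_C = 6
ES_D = 0; EF_D = 9
ES_E = 11; EF_E = 11+16 = 27
ES_F = max(EF_A=7, EF_C=6) = 7; EF_F = 7+10 = 17
ES_G = max(EF_D=9, EF_F=17) = 17; EF_G = 17+8 = 25
ES_H = 6; EF_H = 6+3 = 9
ES_I = max(EF_A=7, EF_E=27, EF_F=17, EF_G=25, EF_H=9) = 27; EF_I = 27+11 = 38
Expected project duration μ = 38 weeks. Critical path: B → E → I.

Variance along critical path = 1.000 + 11.111 + 7.111 = 19.222; σ = √19.222 = 4.384 weeks.
Z = (40 − 38) / 4.384 = 0.456
P(T ≤ 40) = Φ(0.456) ≈ 0.676

0.676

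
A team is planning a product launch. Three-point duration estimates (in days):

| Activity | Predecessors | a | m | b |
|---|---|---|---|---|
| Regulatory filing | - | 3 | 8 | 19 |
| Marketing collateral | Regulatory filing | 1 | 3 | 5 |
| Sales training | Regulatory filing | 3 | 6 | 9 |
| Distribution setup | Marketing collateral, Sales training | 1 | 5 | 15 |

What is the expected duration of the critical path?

te_Regulatory filing = (3 + 4·8 + 19)/6 = 54/6 = 9
te_Marketing collateral = (1 + 4·3 + 5)/6 = 18/6 = 3
te_Sales training = (3 + 4·6 + 9)/6 = 36/6 = 6
te_Distribution setup = (1 + 4·5 + 15)/6 = 36/6 = 6

Forward pass:
ES_Regulatory filing = 0; EF_Regulatory filing = 9
ES_Marketing collateral = 9; EF_Marketing collateral = 9+3 = 12
ES_Sales training = 9; EF_Sales training = 9+6 = 15
ES_Distribution setup = max(EF_Marketing collateral=12, EF_Sales training=15) = 15; EF_Distribution setup = 15+6 = 21
Expected project duration μ = 21 days. Critical path: Regulatory filing → Sales training → Distribution setup.

21 days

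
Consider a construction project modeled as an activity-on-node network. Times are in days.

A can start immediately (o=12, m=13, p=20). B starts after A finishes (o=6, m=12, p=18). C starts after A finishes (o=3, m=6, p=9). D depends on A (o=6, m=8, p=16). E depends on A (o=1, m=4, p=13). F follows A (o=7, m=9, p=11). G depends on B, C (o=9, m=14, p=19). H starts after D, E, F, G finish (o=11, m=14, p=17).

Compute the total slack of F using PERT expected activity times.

te_A = (12 + 4·13 + 20)/6 = 84/6 = 14
te_B = (6 + 4·12 + 18)/6 = 72/6 = 12
te_C = (3 + 4·6 + 9)/6 = 36/6 = 6
te_D = (6 + 4·8 + 16)/6 = 54/6 = 9
te_E = (1 + 4·4 + 13)/6 = 30/6 = 5
te_F = (7 + 4·9 + 11)/6 = 54/6 = 9
te_G = (9 + 4·14 + 19)/6 = 84/6 = 14
te_H = (11 + 4·14 + 17)/6 = 84/6 = 14

Forward pass:
ES_A = 0; EF_A = 14
ES_B = 14; EF_B = 14+12 = 26
ES_C = 14; EF_C = 14+6 = 20
ES_D = 14; EF_D = 14+9 = 23
ES_E = 14; EF_E = 14+5 = 19
ES_F = 14; EF_F = 14+9 = 23
ES_G = max(EF_B=26, EF_C=20) = 26; EF_G = 26+14 = 40
ES_H = max(EF_D=23, EF_E=19, EF_F=23, EF_G=40) = 40; EF_H = 40+14 = 54
Expected project duration μ = 54 days. Critical path: A → B → G → H.

Backward pass:
LF_H = 54; LS_H = 54−14 = 40
LF_G = LS_H = 40; LS_G = 40−14 = 26
LF_F = LS_H = 40; LS_F = 40−9 = 31
LF_E = LS_H = 40; LS_E = 40−5 = 35
LF_D = LS_H = 40; LS_D = 40−9 = 31
LF_C = LS_G = 26; LS_C = 26−6 = 20
LF_B = LS_G = 26; LS_B = 26−12 = 14
LF_A = min(LS_B=14, LS_C=20, LS_D=31, LS_E=35, LS_F=31) = 14; LS_A = 14−14 = 0
Slack_F = LS_F − ES_F = 31 − 14 = 17

17 days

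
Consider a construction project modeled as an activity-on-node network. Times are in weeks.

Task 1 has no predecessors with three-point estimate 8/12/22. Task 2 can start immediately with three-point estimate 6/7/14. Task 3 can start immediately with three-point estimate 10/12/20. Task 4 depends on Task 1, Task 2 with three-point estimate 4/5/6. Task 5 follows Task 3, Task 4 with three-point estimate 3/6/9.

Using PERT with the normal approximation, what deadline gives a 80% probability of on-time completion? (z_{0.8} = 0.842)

te_Task 1 = (8 + 4·12 + 22)/6 = 78/6 = 13; σ²_Task 1 = ((22−8)/6)² = 5.444
te_Task 2 = (6 + 4·7 + 14)/6 = 48/6 = 8; σ²_Task 2 = ((14−6)/6)² = 1.778
te_Task 3 = (10 + 4·12 + 20)/6 = 78/6 = 13; σ²_Task 3 = ((20−10)/6)² = 2.778
te_Task 4 = (4 + 4·5 + 6)/6 = 30/6 = 5; σ²_Task 4 = ((6−4)/6)² = 0.111
te_Task 5 = (3 + 4·6 + 9)/6 = 36/6 = 6; σ²_Task 5 = ((9−3)/6)² = 1.000

Forward pass:
ES_Task 1 = 0; EF_Task 1 = 13
ES_Task 2 = 0; EF_Task 2 = 8
ES_Task 3 = 0; EF_Task 3 = 13
ES_Task 4 = max(EF_Task 1=13, EF_Task 2=8) = 13; EF_Task 4 = 13+5 = 18
ES_Task 5 = max(EF_Task 3=13, EF_Task 4=18) = 18; EF_Task 5 = 18+6 = 24
Expected project duration μ = 24 weeks. Critical path: Task 1 → Task 4 → Task 5.

Variance along critical path = 5.444 + 0.111 + 1.000 = 6.556; σ = 2.560 weeks.
D = μ + z·σ = 24 + 0.842·2.560 = 26.2 weeks

26.2 weeks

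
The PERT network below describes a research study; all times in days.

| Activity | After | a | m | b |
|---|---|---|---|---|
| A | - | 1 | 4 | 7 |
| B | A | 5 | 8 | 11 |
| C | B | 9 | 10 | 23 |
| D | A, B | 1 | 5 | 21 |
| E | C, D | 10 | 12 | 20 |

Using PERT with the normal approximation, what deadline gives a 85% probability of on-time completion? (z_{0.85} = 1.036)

te_A = (1 + 4·4 + 7)/6 = 24/6 = 4; σ²_A = ((7−1)/6)² = 1.000
te_B = (5 + 4·8 + 11)/6 = 48/6 = 8; σ²_B = ((11−5)/6)² = 1.000
te_C = (9 + 4·10 + 23)/6 = 72/6 = 12; σ²_C = ((23−9)/6)² = 5.444
te_D = (1 + 4·5 + 21)/6 = 42/6 = 7; σ²_D = ((21−1)/6)² = 11.111
te_E = (10 + 4·12 + 20)/6 = 78/6 = 13; σ²_E = ((20−10)/6)² = 2.778

Forward pass:
ES_A = 0; EF_A = 4
ES_B = 4; EF_B = 4+8 = 12
ES_C = 12; EF_C = 12+12 = 24
ES_D = max(EF_A=4, EF_B=12) = 12; EF_D = 12+7 = 19
ES_E = max(EF_C=24, EF_D=19) = 24; EF_E = 24+13 = 37
Expected project duration μ = 37 days. Critical path: A → B → C → E.

Variance along critical path = 1.000 + 1.000 + 5.444 + 2.778 = 10.222; σ = 3.197 days.
D = μ + z·σ = 37 + 1.036·3.197 = 40.3 days

40.3 days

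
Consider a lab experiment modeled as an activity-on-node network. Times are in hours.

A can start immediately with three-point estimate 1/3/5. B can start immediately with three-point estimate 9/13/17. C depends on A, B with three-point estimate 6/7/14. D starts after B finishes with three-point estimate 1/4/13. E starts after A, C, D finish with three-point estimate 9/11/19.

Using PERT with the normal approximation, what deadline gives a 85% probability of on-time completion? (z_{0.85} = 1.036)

te_A = (1 + 4·3 + 5)/6 = 18/6 = 3; σ²_A = ((5−1)/6)² = 0.444
te_B = (9 + 4·13 + 17)/6 = 78/6 = 13; σ²_B = ((17−9)/6)² = 1.778
te_C = (6 + 4·7 + 14)/6 = 48/6 = 8; σ²_C = ((14−6)/6)² = 1.778
te_D = (1 + 4·4 + 13)/6 = 30/6 = 5; σ²_D = ((13−1)/6)² = 4.000
te_E = (9 + 4·11 + 19)/6 = 72/6 = 12; σ²_E = ((19−9)/6)² = 2.778

Forward pass:
ES_A = 0; EF_A = 3
ES_B = 0; EF_B = 13
ES_C = max(EF_A=3, EF_B=13) = 13; EF_C = 13+8 = 21
ES_D = 13; EF_D = 13+5 = 18
ES_E = max(EF_A=3, EF_C=21, EF_D=18) = 21; EF_E = 21+12 = 33
Expected project duration μ = 33 hours. Critical path: B → C → E.

Variance along critical path = 1.778 + 1.778 + 2.778 = 6.333; σ = 2.517 hours.
D = μ + z·σ = 33 + 1.036·2.517 = 35.6 hours

35.6 hours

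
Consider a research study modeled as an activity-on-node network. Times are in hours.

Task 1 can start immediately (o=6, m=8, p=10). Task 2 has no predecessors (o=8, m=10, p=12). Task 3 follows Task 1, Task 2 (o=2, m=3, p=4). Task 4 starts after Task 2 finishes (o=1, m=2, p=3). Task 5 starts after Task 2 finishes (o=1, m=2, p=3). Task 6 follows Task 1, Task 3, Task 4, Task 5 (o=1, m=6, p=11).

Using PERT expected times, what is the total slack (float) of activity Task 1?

te_Task 1 = (6 + 4·8 + 10)/6 = 48/6 = 8
te_Task 2 = (8 + 4·10 + 12)/6 = 60/6 = 10
te_Task 3 = (2 + 4·3 + 4)/6 = 18/6 = 3
te_Task 4 = (1 + 4·2 + 3)/6 = 12/6 = 2
te_Task 5 = (1 + 4·2 + 3)/6 = 12/6 = 2
te_Task 6 = (1 + 4·6 + 11)/6 = 36/6 = 6

Forward pass:
ES_Task 1 = 0; EF_Task 1 = 8
ES_Task 2 = 0; EF_Task 2 = 10
ES_Task 3 = max(EF_Task 1=8, EF_Task 2=10) = 10; EF_Task 3 = 10+3 = 13
ES_Task 4 = 10; EF_Task 4 = 10+2 = 12
ES_Task 5 = 10; EF_Task 5 = 10+2 = 12
ES_Task 6 = max(EF_Task 1=8, EF_Task 3=13, EF_Task 4=12, EF_Task 5=12) = 13; EF_Task 6 = 13+6 = 19
Expected project duration μ = 19 hours. Critical path: Task 2 → Task 3 → Task 6.

Backward pass:
LF_Task 6 = 19; LS_Task 6 = 19−6 = 13
LF_Task 5 = LS_Task 6 = 13; LS_Task 5 = 13−2 = 11
LF_Task 4 = LS_Task 6 = 13; LS_Task 4 = 13−2 = 11
LF_Task 3 = LS_Task 6 = 13; LS_Task 3 = 13−3 = 10
LF_Task 2 = min(LS_Task 3=10, LS_Task 4=11, LS_Task 5=11) = 10; LS_Task 2 = 10−10 = 0
LF_Task 1 = min(LS_Task 3=10, LS_Task 6=13) = 10; LS_Task 1 = 10−8 = 2
Slack_Task 1 = LS_Task 1 − ES_Task 1 = 2 − 0 = 2

2 hours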